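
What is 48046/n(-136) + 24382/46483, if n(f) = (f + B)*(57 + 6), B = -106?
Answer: -930797123/354339909 ≈ -2.6268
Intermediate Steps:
n(f) = -6678 + 63*f (n(f) = (f - 106)*(57 + 6) = (-106 + f)*63 = -6678 + 63*f)
48046/n(-136) + 24382/46483 = 48046/(-6678 + 63*(-136)) + 24382/46483 = 48046/(-6678 - 8568) + 24382*(1/46483) = 48046/(-15246) + 24382/46483 = 48046*(-1/15246) + 24382/46483 = -24023/7623 + 24382/46483 = -930797123/354339909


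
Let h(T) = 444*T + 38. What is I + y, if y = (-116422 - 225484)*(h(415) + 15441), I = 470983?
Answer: -68291491551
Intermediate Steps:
h(T) = 38 + 444*T
y = -68291962534 (y = (-116422 - 225484)*((38 + 444*415) + 15441) = -341906*((38 + 184260) + 15441) = -341906*(184298 + 15441) = -341906*199739 = -68291962534)
I + y = 470983 - 68291962534 = -68291491551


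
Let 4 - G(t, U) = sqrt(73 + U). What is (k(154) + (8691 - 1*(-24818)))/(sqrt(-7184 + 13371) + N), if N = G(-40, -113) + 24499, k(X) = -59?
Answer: 33450/(24503 + sqrt(6187) - 2*I*sqrt(10)) ≈ 1.3608 + 0.00035011*I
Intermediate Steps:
G(t, U) = 4 - sqrt(73 + U)
N = 24503 - 2*I*sqrt(10) (N = (4 - sqrt(73 - 113)) + 24499 = (4 - sqrt(-40)) + 24499 = (4 - 2*I*sqrt(10)) + 24499 = 24503 - 2*I*sqrt(10) ≈ 24503.0 - 6.3246*I)
(k(154) + (8691 - 1*(-24818)))/(sqrt(-7184 + 13371) + N) = (-59 + (8691 - 1*(-24818)))/(sqrt(-7184 + 13371) + (24503 - 2*I*sqrt(10))) = (-59 + (8691 + 24818))/(sqrt(6187) + (24503 - 2*I*sqrt(10))) = (-59 + 33509)/(24503 + sqrt(6187) - 2*I*sqrt(10)) = 33450/(24503 + sqrt(6187) - 2*I*sqrt(10))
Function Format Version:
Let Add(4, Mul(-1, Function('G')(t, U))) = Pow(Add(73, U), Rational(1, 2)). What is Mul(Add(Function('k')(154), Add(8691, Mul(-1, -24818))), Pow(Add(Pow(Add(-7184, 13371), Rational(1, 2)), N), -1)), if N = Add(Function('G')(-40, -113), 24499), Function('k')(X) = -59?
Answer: Mul(33450, Pow(Add(24503, Pow(6187, Rational(1, 2)), Mul(-2, I, Pow(10, Rational(1, 2)))), -1)) ≈ Add(1.3608, Mul(0.00035011, I))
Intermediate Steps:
Function('G')(t, U) = Add(4, Mul(-1, Pow(Add(73, U), Rational(1, 2))))
N = Add(24503, Mul(-2, I, Pow(10, Rational(1, 2)))) (N = Add(Add(4, Mul(-1, Pow(Add(73, -113), Rational(1, 2)))), 24499) = Add(Add(4, Mul(-1, Pow(-40, Rational(1, 2)))), 24499) = Add(Add(4, Mul(-1, Mul(2, I, Pow(10, Rational(1, 2))))), 24499) = Add(Add(4, Mul(-2, I, Pow(10, Rational(1, 2)))), 24499) = Add(24503, Mul(-2, I, Pow(10, Rational(1, 2)))) ≈ Add(24503., Mul(-6.3246, I)))
Mul(Add(Function('k')(154), Add(8691, Mul(-1, -24818))), Pow(Add(Pow(Add(-7184, 13371), Rational(1, 2)), N), -1)) = Mul(Add(-59, Add(8691, Mul(-1, -24818))), Pow(Add(Pow(Add(-7184, 13371), Rational(1, 2)), Add(24503, Mul(-2, I, Pow(10, Rational(1, 2))))), -1)) = Mul(Add(-59, Add(8691, 24818)), Pow(Add(Pow(6187, Rational(1, 2)), Add(24503, Mul(-2, I, Pow(10, Rational(1, 2))))), -1)) = Mul(Add(-59, 33509), Pow(Add(24503, Pow(6187, Rational(1, 2)), Mul(-2, I, Pow(10, Rational(1, 2)))), -1)) = Mul(33450, Pow(Add(24503, Pow(6187, Rational(1, 2)), Mul(-2, I, Pow(10, Rational(1, 2)))), -1))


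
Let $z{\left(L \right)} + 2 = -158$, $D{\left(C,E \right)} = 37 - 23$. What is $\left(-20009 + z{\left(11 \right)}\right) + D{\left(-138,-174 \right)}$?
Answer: $-20155$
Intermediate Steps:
$D{\left(C,E \right)} = 14$ ($D{\left(C,E \right)} = 37 - 23 = 14$)
$z{\left(L \right)} = -160$ ($z{\left(L \right)} = -2 - 158 = -160$)
$\left(-20009 + z{\left(11 \right)}\right) + D{\left(-138,-174 \right)} = \left(-20009 - 160\right) + 14 = -20169 + 14 = -20155$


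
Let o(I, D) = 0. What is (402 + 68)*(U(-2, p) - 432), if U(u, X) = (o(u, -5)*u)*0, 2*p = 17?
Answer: -203040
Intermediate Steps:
p = 17/2 (p = (1/2)*17 = 17/2 ≈ 8.5000)
U(u, X) = 0 (U(u, X) = (0*u)*0 = 0*0 = 0)
(402 + 68)*(U(-2, p) - 432) = (402 + 68)*(0 - 432) = 470*(-432) = -203040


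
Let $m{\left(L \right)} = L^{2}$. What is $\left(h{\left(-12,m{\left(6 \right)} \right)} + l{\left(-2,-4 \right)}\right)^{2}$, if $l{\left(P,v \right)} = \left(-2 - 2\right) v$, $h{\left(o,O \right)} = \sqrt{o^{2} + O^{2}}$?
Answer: $1696 + 384 \sqrt{10} \approx 2910.3$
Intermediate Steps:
$h{\left(o,O \right)} = \sqrt{O^{2} + o^{2}}$
$l{\left(P,v \right)} = - 4 v$
$\left(h{\left(-12,m{\left(6 \right)} \right)} + l{\left(-2,-4 \right)}\right)^{2} = \left(\sqrt{\left(6^{2}\right)^{2} + \left(-12\right)^{2}} - -16\right)^{2} = \left(\sqrt{36^{2} + 144} + 16\right)^{2} = \left(\sqrt{1296 + 144} + 16\right)^{2} = \left(\sqrt{1440} + 16\right)^{2} = \left(12 \sqrt{10} + 16\right)^{2} = \left(16 + 12 \sqrt{10}\right)^{2}$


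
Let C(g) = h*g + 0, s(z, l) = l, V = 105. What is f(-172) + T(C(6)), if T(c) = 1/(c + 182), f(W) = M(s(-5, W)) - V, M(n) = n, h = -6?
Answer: -40441/146 ≈ -276.99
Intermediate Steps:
C(g) = -6*g (C(g) = -6*g + 0 = -6*g)
f(W) = -105 + W (f(W) = W - 1*105 = W - 105 = -105 + W)
T(c) = 1/(182 + c)
f(-172) + T(C(6)) = (-105 - 172) + 1/(182 - 6*6) = -277 + 1/(182 - 36) = -277 + 1/146 = -40441/146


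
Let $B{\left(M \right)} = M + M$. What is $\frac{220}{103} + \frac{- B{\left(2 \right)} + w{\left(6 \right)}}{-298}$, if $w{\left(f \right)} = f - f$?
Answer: $\frac{32986}{15347} \approx 2.1493$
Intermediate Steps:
$w{\left(f \right)} = 0$
$B{\left(M \right)} = 2 M$
$\frac{220}{103} + \frac{- B{\left(2 \right)} + w{\left(6 \right)}}{-298} = \frac{220}{103} + \frac{- 2 \cdot 2 + 0}{-298} = 220 \cdot \frac{1}{103} + \left(\left(-1\right) 4 + 0\right) \left(- \frac{1}{298}\right) = \frac{220}{103} + \left(-4 + 0\right) \left(- \frac{1}{298}\right) = \frac{220}{103} - - \frac{2}{149} = \frac{220}{103} + \frac{2}{149} = \frac{32986}{15347}$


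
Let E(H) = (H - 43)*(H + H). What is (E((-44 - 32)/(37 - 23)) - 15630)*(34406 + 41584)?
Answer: -56240654940/49 ≈ -1.1478e+9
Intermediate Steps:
E(H) = 2*H*(-43 + H) (E(H) = (-43 + H)*(2*H) = 2*H*(-43 + H))
(E((-44 - 32)/(37 - 23)) - 15630)*(34406 + 41584) = (2*((-44 - 32)/(37 - 23))*(-43 + (-44 - 32)/(37 - 23)) - 15630)*(34406 + 41584) = (2*(-76/14)*(-43 - 76/14) - 15630)*75990 = (2*(-76*1/14)*(-43 - 76*1/14) - 15630)*75990 = (2*(-38/7)*(-43 - 38/7) - 15630)*75990 = (2*(-38/7)*(-339/7) - 15630)*75990 = (25764/49 - 15630)*75990 = -740106/49*75990 = -56240654940/49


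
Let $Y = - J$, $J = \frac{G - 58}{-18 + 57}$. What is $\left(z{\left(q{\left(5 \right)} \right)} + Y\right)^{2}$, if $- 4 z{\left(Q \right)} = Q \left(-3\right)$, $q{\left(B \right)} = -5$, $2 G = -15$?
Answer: $\frac{104329}{24336} \approx 4.287$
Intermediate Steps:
$G = - \frac{15}{2}$ ($G = \frac{1}{2} \left(-15\right) = - \frac{15}{2} \approx -7.5$)
$z{\left(Q \right)} = \frac{3 Q}{4}$ ($z{\left(Q \right)} = - \frac{Q \left(-3\right)}{4} = - \frac{\left(-3\right) Q}{4} = \frac{3 Q}{4}$)
$J = - \frac{131}{78}$ ($J = \frac{- \frac{15}{2} - 58}{-18 + 57} = - \frac{131}{2 \cdot 39} = \left(- \frac{131}{2}\right) \frac{1}{39} = - \frac{131}{78} \approx -1.6795$)
$Y = \frac{131}{78}$ ($Y = \left(-1\right) \left(- \frac{131}{78}\right) = \frac{131}{78} \approx 1.6795$)
$\left(z{\left(q{\left(5 \right)} \right)} + Y\right)^{2} = \left(\frac{3}{4} \left(-5\right) + \frac{131}{78}\right)^{2} = \left(- \frac{15}{4} + \frac{131}{78}\right)^{2} = \left(- \frac{323}{156}\right)^{2} = \frac{104329}{24336}$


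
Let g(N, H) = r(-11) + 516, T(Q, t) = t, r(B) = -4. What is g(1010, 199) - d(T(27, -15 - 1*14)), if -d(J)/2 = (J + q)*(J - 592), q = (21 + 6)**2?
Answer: -868888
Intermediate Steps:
g(N, H) = 512 (g(N, H) = -4 + 516 = 512)
q = 729 (q = 27**2 = 729)
d(J) = -2*(-592 + J)*(729 + J) (d(J) = -2*(J + 729)*(J - 592) = -2*(729 + J)*(-592 + J) = -2*(-592 + J)*(729 + J))
g(1010, 199) - d(T(27, -15 - 1*14)) = 512 - (863136 - 274*(-15 - 1*14) - 2*(-15 - 1*14)**2) = 512 - (863136 - 274*(-15 - 14) - 2*(-15 - 14)**2) = 512 - (863136 - 274*(-29) - 2*(-29)**2) = 512 - (863136 + 7946 - 2*841) = 512 - (863136 + 7946 - 1682) = 512 - 1*869400 = 512 - 869400 = -868888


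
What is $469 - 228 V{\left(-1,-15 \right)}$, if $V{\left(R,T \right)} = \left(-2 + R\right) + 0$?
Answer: $1153$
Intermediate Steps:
$V{\left(R,T \right)} = -2 + R$
$469 - 228 V{\left(-1,-15 \right)} = 469 - 228 \left(-2 - 1\right) = 469 - -684 = 469 + 684 = 1153$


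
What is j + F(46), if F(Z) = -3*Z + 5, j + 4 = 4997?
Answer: 4860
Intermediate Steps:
j = 4993 (j = -4 + 4997 = 4993)
F(Z) = 5 - 3*Z
j + F(46) = 4993 + (5 - 3*46) = 4993 + (5 - 138) = 4993 - 133 = 4860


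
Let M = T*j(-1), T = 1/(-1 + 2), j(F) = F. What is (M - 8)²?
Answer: 81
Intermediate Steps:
T = 1 (T = 1/1 = 1)
M = -1 (M = 1*(-1) = -1)
(M - 8)² = (-1 - 8)² = (-9)² = 81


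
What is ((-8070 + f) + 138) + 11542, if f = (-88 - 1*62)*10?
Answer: 2110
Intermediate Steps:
f = -1500 (f = (-88 - 62)*10 = -150*10 = -1500)
((-8070 + f) + 138) + 11542 = ((-8070 - 1500) + 138) + 11542 = (-9570 + 138) + 11542 = -9432 + 11542 = 2110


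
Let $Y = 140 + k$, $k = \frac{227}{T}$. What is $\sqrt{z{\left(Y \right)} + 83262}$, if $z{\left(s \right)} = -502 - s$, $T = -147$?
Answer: $\frac{\sqrt{36436101}}{21} \approx 287.44$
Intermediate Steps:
$k = - \frac{227}{147}$ ($k = \frac{227}{-147} = 227 \left(- \frac{1}{147}\right) = - \frac{227}{147} \approx -1.5442$)
$Y = \frac{20353}{147}$ ($Y = 140 - \frac{227}{147} = \frac{20353}{147} \approx 138.46$)
$\sqrt{z{\left(Y \right)} + 83262} = \sqrt{\left(-502 - \frac{20353}{147}\right) + 83262} = \sqrt{- \frac{94147}{147} + 83262} = \sqrt{\frac{12145367}{147}} = \frac{\sqrt{36436101}}{21}$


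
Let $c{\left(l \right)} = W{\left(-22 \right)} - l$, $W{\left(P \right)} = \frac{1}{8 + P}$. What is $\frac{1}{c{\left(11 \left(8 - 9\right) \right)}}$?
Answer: $\frac{14}{153} \approx 0.091503$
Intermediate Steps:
$c{\left(l \right)} = - \frac{1}{14} - l$ ($c{\left(l \right)} = \frac{1}{8 - 22} - l = \frac{1}{-14} - l = - \frac{1}{14} - l$)
$\frac{1}{c{\left(11 \left(8 - 9\right) \right)}} = \frac{1}{- \frac{1}{14} - 11 \left(8 - 9\right)} = \frac{1}{- \frac{1}{14} - 11 \left(-1\right)} = \frac{1}{- \frac{1}{14} - -11} = \frac{1}{- \frac{1}{14} + 11} = \frac{1}{\frac{153}{14}} = \frac{14}{153}$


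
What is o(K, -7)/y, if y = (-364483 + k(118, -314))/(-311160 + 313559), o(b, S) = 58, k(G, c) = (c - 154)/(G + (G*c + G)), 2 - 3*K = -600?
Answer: -32837512/86017985 ≈ -0.38175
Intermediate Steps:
K = 602/3 (K = ⅔ - ⅓*(-600) = ⅔ + 200 = 602/3 ≈ 200.67)
k(G, c) = (-154 + c)/(2*G + G*c) (k(G, c) = (-154 + c)/(G + (G + G*c)) = (-154 + c)/(2*G + G*c))
y = -86017985/566164 (y = (-364483 + (-154 - 314)/(118*(2 - 314)))/(-311160 + 313559) = (-364483 + (1/118)*(-468)/(-312))/2399 = (-364483 + (1/118)*(-1/312)*(-468))*(1/2399) = (-364483 + 3/236)*(1/2399) = -86017985/236*1/2399 = -86017985/566164 ≈ -151.93)
o(K, -7)/y = 58/(-86017985/566164) = 58*(-566164/86017985) = -32837512/86017985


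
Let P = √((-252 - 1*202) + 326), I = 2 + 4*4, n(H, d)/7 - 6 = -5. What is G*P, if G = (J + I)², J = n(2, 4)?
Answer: 5000*I*√2 ≈ 7071.1*I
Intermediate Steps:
n(H, d) = 7 (n(H, d) = 42 + 7*(-5) = 42 - 35 = 7)
J = 7
I = 18 (I = 2 + 16 = 18)
G = 625 (G = (7 + 18)² = 25² = 625)
P = 8*I*√2 (P = √((-252 - 202) + 326) = √(-454 + 326) = √(-128) = 8*I*√2 ≈ 11.314*I)
G*P = 625*(8*I*√2) = 5000*I*√2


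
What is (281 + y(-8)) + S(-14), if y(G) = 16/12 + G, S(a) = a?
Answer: 781/3 ≈ 260.33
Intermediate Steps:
y(G) = 4/3 + G (y(G) = 16*(1/12) + G = 4/3 + G)
(281 + y(-8)) + S(-14) = (281 + (4/3 - 8)) - 14 = (281 - 20/3) - 14 = 823/3 - 14 = 781/3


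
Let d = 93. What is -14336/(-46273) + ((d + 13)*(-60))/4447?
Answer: -230544088/205776031 ≈ -1.1204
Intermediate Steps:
-14336/(-46273) + ((d + 13)*(-60))/4447 = -14336/(-46273) + ((93 + 13)*(-60))/4447 = -14336*(-1/46273) + (106*(-60))*(1/4447) = 14336/46273 - 6360*1/4447 = 14336/46273 - 6360/4447 = -230544088/205776031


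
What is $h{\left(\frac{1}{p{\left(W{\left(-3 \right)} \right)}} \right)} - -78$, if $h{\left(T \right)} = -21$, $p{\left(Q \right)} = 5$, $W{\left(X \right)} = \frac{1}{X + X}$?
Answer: $57$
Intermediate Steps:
$W{\left(X \right)} = \frac{1}{2 X}$
$h{\left(\frac{1}{p{\left(W{\left(-3 \right)} \right)}} \right)} - -78 = -21 - -78 = -21 + 78 = 57$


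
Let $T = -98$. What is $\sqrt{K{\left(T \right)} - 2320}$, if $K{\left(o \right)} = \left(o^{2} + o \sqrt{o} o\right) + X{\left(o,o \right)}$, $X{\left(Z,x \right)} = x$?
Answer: $\sqrt{7186 + 67228 i \sqrt{2}} \approx 226.42 + 209.95 i$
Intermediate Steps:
$K{\left(o \right)} = o + o^{2} + o^{\frac{5}{2}}$ ($K{\left(o \right)} = \left(o^{2} + o \sqrt{o} o\right) + o = \left(o^{2} + o^{\frac{3}{2}} o\right) + o = \left(o^{2} + o^{\frac{5}{2}}\right) + o = o + o^{2} + o^{\frac{5}{2}}$)
$\sqrt{K{\left(T \right)} - 2320} = \sqrt{\left(-98 + \left(-98\right)^{2} + \left(-98\right)^{\frac{5}{2}}\right) - 2320} = \sqrt{\left(-98 + 9604 + 67228 i \sqrt{2}\right) - 2320} = \sqrt{\left(9506 + 67228 i \sqrt{2}\right) - 2320} = \sqrt{7186 + 67228 i \sqrt{2}}$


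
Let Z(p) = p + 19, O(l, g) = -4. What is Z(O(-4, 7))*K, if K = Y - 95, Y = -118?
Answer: -3195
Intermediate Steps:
Z(p) = 19 + p
K = -213 (K = -118 - 95 = -213)
Z(O(-4, 7))*K = (19 - 4)*(-213) = 15*(-213) = -3195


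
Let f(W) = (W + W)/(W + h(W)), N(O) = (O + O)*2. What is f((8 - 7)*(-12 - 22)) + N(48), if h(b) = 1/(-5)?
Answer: 33172/171 ≈ 193.99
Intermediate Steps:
h(b) = -⅕
N(O) = 4*O (N(O) = (2*O)*2 = 4*O)
f(W) = 2*W/(-⅕ + W) (f(W) = (W + W)/(W - ⅕) = (2*W)/(-⅕ + W) = 2*W/(-⅕ + W))
f((8 - 7)*(-12 - 22)) + N(48) = 10*((8 - 7)*(-12 - 22))/(-1 + 5*((8 - 7)*(-12 - 22))) + 4*48 = 10*(1*(-34))/(-1 + 5*(1*(-34))) + 192 = 10*(-34)/(-1 + 5*(-34)) + 192 = 10*(-34)/(-1 - 170) + 192 = 10*(-34)/(-171) + 192 = 10*(-34)*(-1/171) + 192 = 340/171 + 192 = 33172/171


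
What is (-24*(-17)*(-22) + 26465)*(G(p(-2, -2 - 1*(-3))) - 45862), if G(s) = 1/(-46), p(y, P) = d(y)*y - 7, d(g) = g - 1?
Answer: -36895721317/46 ≈ -8.0208e+8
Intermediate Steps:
d(g) = -1 + g
p(y, P) = -7 + y*(-1 + y) (p(y, P) = (-1 + y)*y - 7 = y*(-1 + y) - 7 = -7 + y*(-1 + y))
G(s) = -1/46
(-24*(-17)*(-22) + 26465)*(G(p(-2, -2 - 1*(-3))) - 45862) = (-24*(-17)*(-22) + 26465)*(-1/46 - 45862) = (408*(-22) + 26465)*(-2109653/46) = (-8976 + 26465)*(-2109653/46) = 17489*(-2109653/46) = -36895721317/46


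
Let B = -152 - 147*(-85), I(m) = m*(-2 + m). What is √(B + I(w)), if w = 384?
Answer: √159031 ≈ 398.79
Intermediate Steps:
B = 12343 (B = -152 + 12495 = 12343)
√(B + I(w)) = √(12343 + 384*(-2 + 384)) = √(12343 + 384*382) = √(12343 + 146688) = √159031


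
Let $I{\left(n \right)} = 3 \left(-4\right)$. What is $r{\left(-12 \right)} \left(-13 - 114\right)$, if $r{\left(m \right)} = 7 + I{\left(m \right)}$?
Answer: $635$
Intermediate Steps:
$I{\left(n \right)} = -12$
$r{\left(m \right)} = -5$ ($r{\left(m \right)} = 7 - 12 = -5$)
$r{\left(-12 \right)} \left(-13 - 114\right) = - 5 \left(-13 - 114\right) = \left(-5\right) \left(-127\right) = 635$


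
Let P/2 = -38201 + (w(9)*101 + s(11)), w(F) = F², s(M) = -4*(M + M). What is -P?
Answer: 60216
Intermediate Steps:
s(M) = -8*M
P = -60216 (P = 2*(-38201 + (9²*101 - 8*11)) = 2*(-38201 + (81*101 - 88)) = 2*(-38201 + (8181 - 88)) = 2*(-38201 + 8093) = 2*(-30108) = -60216)
-P = -1*(-60216) = 60216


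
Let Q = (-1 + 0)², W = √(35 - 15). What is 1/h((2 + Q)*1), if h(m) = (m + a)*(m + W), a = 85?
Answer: -3/968 + √5/484 ≈ 0.0015208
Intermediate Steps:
W = 2*√5 (W = √20 = 2*√5 ≈ 4.4721)
Q = 1 (Q = (-1)² = 1)
h(m) = (85 + m)*(m + 2*√5) (h(m) = (m + 85)*(m + 2*√5) = (85 + m)*(m + 2*√5))
1/h((2 + Q)*1) = 1/(((2 + 1)*1)² + 85*((2 + 1)*1) + 170*√5 + 2*((2 + 1)*1)*√5) = 1/((3*1)² + 85*(3*1) + 170*√5 + 2*(3*1)*√5) = 1/(3² + 85*3 + 170*√5 + 2*3*√5) = 1/(9 + 255 + 170*√5 + 6*√5) = 1/(264 + 176*√5)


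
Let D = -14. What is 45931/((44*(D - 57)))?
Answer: -45931/3124 ≈ -14.703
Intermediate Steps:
45931/((44*(D - 57))) = 45931/((44*(-14 - 57))) = 45931/((44*(-71))) = 45931/(-3124) = 45931*(-1/3124) = -45931/3124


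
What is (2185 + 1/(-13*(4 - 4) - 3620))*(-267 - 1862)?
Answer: -16839749171/3620 ≈ -4.6519e+6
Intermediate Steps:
(2185 + 1/(-13*(4 - 4) - 3620))*(-267 - 1862) = (2185 + 1/(-13*0 - 3620))*(-2129) = (2185 + 1/(0 - 3620))*(-2129) = (2185 + 1/(-3620))*(-2129) = (2185 - 1/3620)*(-2129) = (7909699/3620)*(-2129) = -16839749171/3620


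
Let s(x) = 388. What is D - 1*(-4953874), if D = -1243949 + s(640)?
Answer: 3710313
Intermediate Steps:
D = -1243561 (D = -1243949 + 388 = -1243561)
D - 1*(-4953874) = -1243561 - 1*(-4953874) = -1243561 + 4953874 = 3710313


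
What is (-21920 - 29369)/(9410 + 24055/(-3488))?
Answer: -178896032/32798025 ≈ -5.4545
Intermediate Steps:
(-21920 - 29369)/(9410 + 24055/(-3488)) = -51289/(9410 + 24055*(-1/3488)) = -51289/(9410 - 24055/3488) = -51289/32798025/3488 = -51289*3488/32798025 = -178896032/32798025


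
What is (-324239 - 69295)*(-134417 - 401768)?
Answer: 211007027790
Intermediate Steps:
(-324239 - 69295)*(-134417 - 401768) = -393534*(-536185) = 211007027790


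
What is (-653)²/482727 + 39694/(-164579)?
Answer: 51016601273/79446726933 ≈ 0.64215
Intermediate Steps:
(-653)²/482727 + 39694/(-164579) = 426409*(1/482727) + 39694*(-1/164579) = 426409/482727 - 39694/164579 = 51016601273/79446726933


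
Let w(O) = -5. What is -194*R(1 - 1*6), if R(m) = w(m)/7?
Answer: 970/7 ≈ 138.57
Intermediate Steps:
R(m) = -5/7
-194*R(1 - 1*6) = -194*(-5/7) = 970/7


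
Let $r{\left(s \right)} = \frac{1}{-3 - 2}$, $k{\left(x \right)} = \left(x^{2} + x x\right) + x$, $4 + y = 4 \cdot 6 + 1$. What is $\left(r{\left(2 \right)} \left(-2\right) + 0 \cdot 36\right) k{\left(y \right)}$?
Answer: $\frac{1806}{5} \approx 361.2$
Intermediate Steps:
$y = 21$ ($y = -4 + \left(4 \cdot 6 + 1\right) = -4 + \left(24 + 1\right) = -4 + 25 = 21$)
$k{\left(x \right)} = x + 2 x^{2}$ ($k{\left(x \right)} = \left(x^{2} + x^{2}\right) + x = 2 x^{2} + x = x + 2 x^{2}$)
$r{\left(s \right)} = - \frac{1}{5}$ ($r{\left(s \right)} = \frac{1}{-5} = - \frac{1}{5}$)
$\left(r{\left(2 \right)} \left(-2\right) + 0 \cdot 36\right) k{\left(y \right)} = \left(\left(- \frac{1}{5}\right) \left(-2\right) + 0 \cdot 36\right) 21 \left(1 + 2 \cdot 21\right) = \left(\frac{2}{5} + 0\right) 21 \left(1 + 42\right) = \frac{2 \cdot 21 \cdot 43}{5} = \frac{2}{5} \cdot 903 = \frac{1806}{5}$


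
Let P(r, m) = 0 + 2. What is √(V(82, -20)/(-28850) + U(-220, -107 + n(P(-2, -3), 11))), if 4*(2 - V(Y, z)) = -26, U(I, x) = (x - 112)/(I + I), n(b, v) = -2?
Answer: √8088756434/126940 ≈ 0.70850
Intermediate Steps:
P(r, m) = 2
U(I, x) = (-112 + x)/(2*I) (U(I, x) = (-112 + x)/((2*I)) = (-112 + x)*(1/(2*I)) = (-112 + x)/(2*I))
V(Y, z) = 17/2 (V(Y, z) = 2 - ¼*(-26) = 2 + 13/2 = 17/2)
√(V(82, -20)/(-28850) + U(-220, -107 + n(P(-2, -3), 11))) = √((17/2)/(-28850) + (½)*(-112 + (-107 - 2))/(-220)) = √((17/2)*(-1/28850) + (½)*(-1/220)*(-112 - 109)) = √(-17/57700 + (½)*(-1/220)*(-221)) = √(-17/57700 + 221/440) = √(637211/1269400) = √8088756434/126940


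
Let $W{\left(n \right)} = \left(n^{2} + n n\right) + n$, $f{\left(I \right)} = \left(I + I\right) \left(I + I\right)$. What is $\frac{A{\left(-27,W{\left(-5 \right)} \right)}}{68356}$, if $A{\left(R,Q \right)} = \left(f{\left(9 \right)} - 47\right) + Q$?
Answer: $\frac{7}{1486} \approx 0.0047106$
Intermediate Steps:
$f{\left(I \right)} = 4 I^{2}$ ($f{\left(I \right)} = 2 I 2 I = 4 I^{2}$)
$W{\left(n \right)} = n + 2 n^{2}$ ($W{\left(n \right)} = \left(n^{2} + n^{2}\right) + n = 2 n^{2} + n = n + 2 n^{2}$)
$A{\left(R,Q \right)} = 277 + Q$ ($A{\left(R,Q \right)} = \left(4 \cdot 9^{2} - 47\right) + Q = \left(4 \cdot 81 - 47\right) + Q = \left(324 - 47\right) + Q = 277 + Q$)
$\frac{A{\left(-27,W{\left(-5 \right)} \right)}}{68356} = \frac{277 - 5 \left(1 + 2 \left(-5\right)\right)}{68356} = \left(277 - 5 \left(1 - 10\right)\right) \frac{1}{68356} = \left(277 - -45\right) \frac{1}{68356} = \left(277 + 45\right) \frac{1}{68356} = 322 \cdot \frac{1}{68356} = \frac{7}{1486}$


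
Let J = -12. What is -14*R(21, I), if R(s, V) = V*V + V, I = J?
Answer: -1848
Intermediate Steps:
I = -12
R(s, V) = V + V² (R(s, V) = V² + V = V + V²)
-14*R(21, I) = -(-168)*(1 - 12) = -(-168)*(-11) = -14*132 = -1848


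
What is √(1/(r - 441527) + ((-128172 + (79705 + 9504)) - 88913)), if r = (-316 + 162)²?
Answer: I*√22322805872772407/417811 ≈ 357.6*I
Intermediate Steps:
r = 23716 (r = (-154)² = 23716)
√(1/(r - 441527) + ((-128172 + (79705 + 9504)) - 88913)) = √(1/(23716 - 441527) + ((-128172 + (79705 + 9504)) - 88913)) = √(1/(-417811) + ((-128172 + 89209) - 88913)) = √(-1/417811 + (-38963 - 88913)) = √(-1/417811 - 127876) = √(-53427999437/417811) = I*√22322805872772407/417811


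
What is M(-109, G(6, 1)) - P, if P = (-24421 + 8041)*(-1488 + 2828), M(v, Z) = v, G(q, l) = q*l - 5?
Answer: 21949091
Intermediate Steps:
G(q, l) = -5 + l*q (G(q, l) = l*q - 5 = -5 + l*q)
P = -21949200 (P = -16380*1340 = -21949200)
M(-109, G(6, 1)) - P = -109 - 1*(-21949200) = -109 + 21949200 = 21949091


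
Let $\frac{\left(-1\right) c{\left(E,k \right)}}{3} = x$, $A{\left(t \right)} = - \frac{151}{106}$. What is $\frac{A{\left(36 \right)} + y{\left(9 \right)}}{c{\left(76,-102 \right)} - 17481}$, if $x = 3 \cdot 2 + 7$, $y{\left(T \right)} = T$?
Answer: $- \frac{11}{25440} \approx -0.00043239$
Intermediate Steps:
$A{\left(t \right)} = - \frac{151}{106}$ ($A{\left(t \right)} = \left(-151\right) \frac{1}{106} = - \frac{151}{106}$)
$x = 13$ ($x = 6 + 7 = 13$)
$c{\left(E,k \right)} = -39$ ($c{\left(E,k \right)} = \left(-3\right) 13 = -39$)
$\frac{A{\left(36 \right)} + y{\left(9 \right)}}{c{\left(76,-102 \right)} - 17481} = \frac{- \frac{151}{106} + 9}{-39 - 17481} = \frac{803}{106 \left(-17520\right)} = \frac{803}{106} \left(- \frac{1}{17520}\right) = - \frac{11}{25440}$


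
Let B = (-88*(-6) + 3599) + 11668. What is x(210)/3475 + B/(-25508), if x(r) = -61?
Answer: -56443613/88640300 ≈ -0.63677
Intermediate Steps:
B = 15795 (B = (528 + 3599) + 11668 = 4127 + 11668 = 15795)
x(210)/3475 + B/(-25508) = -61/3475 + 15795/(-25508) = -61*1/3475 + 15795*(-1/25508) = -61/3475 - 15795/25508 = -56443613/88640300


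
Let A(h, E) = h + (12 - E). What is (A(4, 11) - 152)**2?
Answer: 21609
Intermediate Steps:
A(h, E) = 12 + h - E
(A(4, 11) - 152)**2 = ((12 + 4 - 1*11) - 152)**2 = ((12 + 4 - 11) - 152)**2 = (5 - 152)**2 = (-147)**2 = 21609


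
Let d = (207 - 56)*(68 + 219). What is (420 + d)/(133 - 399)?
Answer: -329/2 ≈ -164.50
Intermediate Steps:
d = 43337 (d = 151*287 = 43337)
(420 + d)/(133 - 399) = (420 + 43337)/(133 - 399) = 43757/(-266) = 43757*(-1/266) = -329/2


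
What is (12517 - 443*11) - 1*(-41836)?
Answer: 49480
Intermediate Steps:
(12517 - 443*11) - 1*(-41836) = (12517 - 4873) + 41836 = 7644 + 41836 = 49480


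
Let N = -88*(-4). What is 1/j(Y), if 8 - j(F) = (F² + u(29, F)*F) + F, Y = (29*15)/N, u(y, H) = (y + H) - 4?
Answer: -61952/1684169 ≈ -0.036785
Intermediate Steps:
u(y, H) = -4 + H + y (u(y, H) = (H + y) - 4 = -4 + H + y)
N = 352
Y = 435/352 (Y = (29*15)/352 = 435*(1/352) = 435/352 ≈ 1.2358)
j(F) = 8 - F - F² - F*(25 + F) (j(F) = 8 - ((F² + (-4 + F + 29)*F) + F) = 8 - ((F² + (25 + F)*F) + F) = 8 - ((F² + F*(25 + F)) + F) = 8 - (F + F² + F*(25 + F)) = 8 + (-F - F² - F*(25 + F)) = 8 - F - F² - F*(25 + F))
1/j(Y) = 1/(8 - 26*435/352 - 2*(435/352)²) = 1/(8 - 5655/176 - 2*189225/123904) = 1/(8 - 5655/176 - 189225/61952) = 1/(-1684169/61952) = -61952/1684169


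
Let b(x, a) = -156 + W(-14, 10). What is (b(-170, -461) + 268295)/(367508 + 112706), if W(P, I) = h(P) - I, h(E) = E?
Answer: 268115/480214 ≈ 0.55832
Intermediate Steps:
W(P, I) = P - I
b(x, a) = -180 (b(x, a) = -156 + (-14 - 1*10) = -156 + (-14 - 10) = -156 - 24 = -180)
(b(-170, -461) + 268295)/(367508 + 112706) = (-180 + 268295)/(367508 + 112706) = 268115/480214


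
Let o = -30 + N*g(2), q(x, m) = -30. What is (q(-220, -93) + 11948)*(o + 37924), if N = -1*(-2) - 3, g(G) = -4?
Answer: 451668364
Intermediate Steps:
N = -1 (N = 2 - 3 = -1)
o = -26 (o = -30 - 1*(-4) = -30 + 4 = -26)
(q(-220, -93) + 11948)*(o + 37924) = (-30 + 11948)*(-26 + 37924) = 11918*37898 = 451668364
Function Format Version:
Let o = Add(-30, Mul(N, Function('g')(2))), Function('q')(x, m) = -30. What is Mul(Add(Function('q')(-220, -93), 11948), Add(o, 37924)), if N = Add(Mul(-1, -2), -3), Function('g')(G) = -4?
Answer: 451668364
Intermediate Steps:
N = -1 (N = Add(2, -3) = -1)
o = -26 (o = Add(-30, Mul(-1, -4)) = Add(-30, 4) = -26)
Mul(Add(Function('q')(-220, -93), 11948), Add(o, 37924)) = Mul(Add(-30, 11948), Add(-26, 37924)) = Mul(11918, 37898) = 451668364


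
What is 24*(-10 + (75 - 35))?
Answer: 720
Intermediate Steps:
24*(-10 + (75 - 35)) = 24*(-10 + 40) = 24*30 = 720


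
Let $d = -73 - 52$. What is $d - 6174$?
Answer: $-6299$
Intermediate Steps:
$d = -125$ ($d = -73 - 52 = -125$)
$d - 6174 = -125 - 6174 = -6299$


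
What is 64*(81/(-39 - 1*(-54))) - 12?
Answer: 1668/5 ≈ 333.60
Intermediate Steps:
64*(81/(-39 - 1*(-54))) - 12 = 64*(81/(-39 + 54)) - 12 = 64*(81/15) - 12 = 64*(81*(1/15)) - 12 = 64*(27/5) - 12 = 1728/5 - 12 = 1668/5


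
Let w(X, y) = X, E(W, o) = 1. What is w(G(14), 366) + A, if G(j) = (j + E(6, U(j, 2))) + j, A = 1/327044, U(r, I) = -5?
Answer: 9484277/327044 ≈ 29.000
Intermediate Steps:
A = 1/327044 ≈ 3.0577e-6
G(j) = 1 + 2*j (G(j) = (j + 1) + j = (1 + j) + j = 1 + 2*j)
w(G(14), 366) + A = (1 + 2*14) + 1/327044 = (1 + 28) + 1/327044 = 29 + 1/327044 = 9484277/327044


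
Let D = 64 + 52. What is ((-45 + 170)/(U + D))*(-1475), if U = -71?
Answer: -36875/9 ≈ -4097.2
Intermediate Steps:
D = 116
((-45 + 170)/(U + D))*(-1475) = ((-45 + 170)/(-71 + 116))*(-1475) = (125/45)*(-1475) = (125*(1/45))*(-1475) = (25/9)*(-1475) = -36875/9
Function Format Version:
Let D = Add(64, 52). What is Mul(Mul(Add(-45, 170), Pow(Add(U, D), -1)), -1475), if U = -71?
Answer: Rational(-36875, 9) ≈ -4097.2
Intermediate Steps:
D = 116
Mul(Mul(Add(-45, 170), Pow(Add(U, D), -1)), -1475) = Mul(Mul(Add(-45, 170), Pow(Add(-71, 116), -1)), -1475) = Mul(Mul(125, Pow(45, -1)), -1475) = Mul(Mul(125, Rational(1, 45)), -1475) = Mul(Rational(25, 9), -1475) = Rational(-36875, 9)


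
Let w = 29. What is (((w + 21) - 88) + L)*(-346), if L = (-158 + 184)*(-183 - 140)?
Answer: 2918856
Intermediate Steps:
L = -8398 (L = 26*(-323) = -8398)
(((w + 21) - 88) + L)*(-346) = (((29 + 21) - 88) - 8398)*(-346) = ((50 - 88) - 8398)*(-346) = (-38 - 8398)*(-346) = -8436*(-346) = 2918856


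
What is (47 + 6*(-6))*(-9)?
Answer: -99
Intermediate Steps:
(47 + 6*(-6))*(-9) = (47 - 36)*(-9) = 11*(-9) = -99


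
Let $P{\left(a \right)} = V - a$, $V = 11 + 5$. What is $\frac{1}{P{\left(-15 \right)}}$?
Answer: $\frac{1}{31} \approx 0.032258$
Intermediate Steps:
$V = 16$
$P{\left(a \right)} = 16 - a$
$\frac{1}{P{\left(-15 \right)}} = \frac{1}{16 - -15} = \frac{1}{16 + 15} = \frac{1}{31}$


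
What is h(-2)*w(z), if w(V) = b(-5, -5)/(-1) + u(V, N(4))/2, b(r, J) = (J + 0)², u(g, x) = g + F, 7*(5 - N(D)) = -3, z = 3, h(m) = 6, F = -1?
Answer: -144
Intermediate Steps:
N(D) = 38/7 (N(D) = 5 - ⅐*(-3) = 5 + 3/7 = 38/7)
u(g, x) = -1 + g (u(g, x) = g - 1 = -1 + g)
b(r, J) = J²
w(V) = -51/2 + V/2 (w(V) = (-5)²/(-1) + (-1 + V)/2 = 25*(-1) + (-1 + V)*(½) = -25 + (-½ + V/2) = -51/2 + V/2)
h(-2)*w(z) = 6*(-51/2 + (½)*3) = 6*(-51/2 + 3/2) = 6*(-24) = -144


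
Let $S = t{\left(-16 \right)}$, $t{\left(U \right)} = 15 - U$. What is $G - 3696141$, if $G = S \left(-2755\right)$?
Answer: $-3781546$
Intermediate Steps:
$S = 31$ ($S = 15 - -16 = 15 + 16 = 31$)
$G = -85405$ ($G = 31 \left(-2755\right) = -85405$)
$G - 3696141 = -85405 - 3696141 = -3781546$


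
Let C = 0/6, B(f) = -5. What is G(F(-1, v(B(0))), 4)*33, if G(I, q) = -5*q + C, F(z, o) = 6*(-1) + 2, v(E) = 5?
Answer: -660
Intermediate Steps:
F(z, o) = -4 (F(z, o) = -6 + 2 = -4)
C = 0 (C = 0*(⅙) = 0)
G(I, q) = -5*q (G(I, q) = -5*q + 0 = -5*q)
G(F(-1, v(B(0))), 4)*33 = -5*4*33 = -20*33 = -660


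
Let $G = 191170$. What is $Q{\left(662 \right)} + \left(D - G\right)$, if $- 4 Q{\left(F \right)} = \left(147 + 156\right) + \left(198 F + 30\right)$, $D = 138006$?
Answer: $- \frac{344065}{4} \approx -86016.0$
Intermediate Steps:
$Q{\left(F \right)} = - \frac{333}{4} - \frac{99 F}{2}$ ($Q{\left(F \right)} = - \frac{\left(147 + 156\right) + \left(198 F + 30\right)}{4} = - \frac{303 + \left(30 + 198 F\right)}{4} = - \frac{333 + 198 F}{4} = - \frac{333}{4} - \frac{99 F}{2}$)
$Q{\left(662 \right)} + \left(D - G\right) = \left(- \frac{333}{4} - 32769\right) + \left(138006 - 191170\right) = - \frac{131409}{4} - 53164 = - \frac{344065}{4}$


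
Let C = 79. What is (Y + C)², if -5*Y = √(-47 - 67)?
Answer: (395 - I*√114)²/25 ≈ 6236.4 - 337.4*I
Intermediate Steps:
Y = -I*√114/5 (Y = -√(-47 - 67)/5 = -I*√114/5 ≈ -2.1354*I)
(Y + C)² = (-I*√114/5 + 79)² = (79 - I*√114/5)²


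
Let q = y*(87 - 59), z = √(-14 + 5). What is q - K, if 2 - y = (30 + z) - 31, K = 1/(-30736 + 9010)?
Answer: 1824985/21726 - 84*I ≈ 84.0 - 84.0*I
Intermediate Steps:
z = 3*I (z = √(-9) = 3*I ≈ 3.0*I)
K = -1/21726 (K = 1/(-21726) = -1/21726 ≈ -4.6028e-5)
y = 3 - 3*I (y = 2 - ((30 + 3*I) - 31) = 2 - (-1 + 3*I) = 2 + (1 - 3*I) = 3 - 3*I ≈ 3.0 - 3.0*I)
q = 84 - 84*I (q = (3 - 3*I)*(87 - 59) = (3 - 3*I)*28 = 84 - 84*I ≈ 84.0 - 84.0*I)
q - K = (84 - 84*I) - 1*(-1/21726) = (84 - 84*I) + 1/21726 = 1824985/21726 - 84*I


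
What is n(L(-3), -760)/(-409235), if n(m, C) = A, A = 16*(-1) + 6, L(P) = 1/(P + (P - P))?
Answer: 2/81847 ≈ 2.4436e-5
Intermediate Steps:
L(P) = 1/P (L(P) = 1/(P + 0) = 1/P)
A = -10 (A = -16 + 6 = -10)
n(m, C) = -10
n(L(-3), -760)/(-409235) = -10/(-409235) = -10*(-1/409235) = 2/81847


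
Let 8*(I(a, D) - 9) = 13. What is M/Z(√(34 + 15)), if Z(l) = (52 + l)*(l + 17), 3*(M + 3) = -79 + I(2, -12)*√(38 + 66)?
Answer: -11/531 + 85*√26/16992 ≈ 0.0047915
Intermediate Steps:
I(a, D) = 85/8 (I(a, D) = 9 + (⅛)*13 = 9 + 13/8 = 85/8)
M = -88/3 + 85*√26/12 (M = -3 + (-79 + 85*√(38 + 66)/8)/3 = -3 + (-79 + 85*√104/8)/3 = -3 + (-79 + 85*(2*√26)/8)/3 = -3 + (-79 + 85*√26/4)/3 = -3 + (-79/3 + 85*√26/12) = -88/3 + 85*√26/12 ≈ 6.7847)
Z(l) = (17 + l)*(52 + l) (Z(l) = (52 + l)*(17 + l) = (17 + l)*(52 + l))
M/Z(√(34 + 15)) = (-88/3 + 85*√26/12)/(884 + (√(34 + 15))² + 69*√(34 + 15)) = (-88/3 + 85*√26/12)/(884 + (√49)² + 69*√49) = (-88/3 + 85*√26/12)/(884 + 7² + 69*7) = (-88/3 + 85*√26/12)/(884 + 49 + 483) = (-88/3 + 85*√26/12)/1416 = (-88/3 + 85*√26/12)*(1/1416) = -11/531 + 85*√26/16992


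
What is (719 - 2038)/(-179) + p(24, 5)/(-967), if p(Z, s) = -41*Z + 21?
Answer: 1447850/173093 ≈ 8.3646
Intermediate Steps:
p(Z, s) = 21 - 41*Z
(719 - 2038)/(-179) + p(24, 5)/(-967) = (719 - 2038)/(-179) + (21 - 41*24)/(-967) = -1319*(-1/179) + (21 - 984)*(-1/967) = 1319/179 - 963*(-1/967) = 1319/179 + 963/967 = 1447850/173093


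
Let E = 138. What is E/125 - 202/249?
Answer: 9112/31125 ≈ 0.29276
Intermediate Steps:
E/125 - 202/249 = 138/125 - 202/249 = 9112/31125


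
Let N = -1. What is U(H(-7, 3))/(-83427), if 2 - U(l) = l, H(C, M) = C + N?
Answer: -10/83427 ≈ -0.00011987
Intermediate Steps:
H(C, M) = -1 + C (H(C, M) = C - 1 = -1 + C)
U(l) = 2 - l
U(H(-7, 3))/(-83427) = (2 - (-1 - 7))/(-83427) = (2 - 1*(-8))*(-1/83427) = (2 + 8)*(-1/83427) = 10*(-1/83427) = -10/83427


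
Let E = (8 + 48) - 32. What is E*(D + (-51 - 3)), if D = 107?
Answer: 1272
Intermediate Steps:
E = 24 (E = 56 - 32 = 24)
E*(D + (-51 - 3)) = 24*(107 + (-51 - 3)) = 24*(107 - 54) = 24*53 = 1272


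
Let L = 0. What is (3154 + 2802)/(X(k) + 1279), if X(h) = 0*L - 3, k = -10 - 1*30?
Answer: 1489/319 ≈ 4.6677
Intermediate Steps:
k = -40 (k = -10 - 30 = -40)
X(h) = -3 (X(h) = 0*0 - 3 = 0 - 3 = -3)
(3154 + 2802)/(X(k) + 1279) = (3154 + 2802)/(-3 + 1279) = 5956/1276 = 5956*(1/1276) = 1489/319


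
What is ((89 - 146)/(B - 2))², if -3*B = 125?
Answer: 29241/17161 ≈ 1.7039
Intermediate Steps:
B = -125/3 (B = -⅓*125 = -125/3 ≈ -41.667)
((89 - 146)/(B - 2))² = ((89 - 146)/(-125/3 - 2))² = (-57/(-131/3))² = (-57*(-3/131))² = (171/131)² = 29241/17161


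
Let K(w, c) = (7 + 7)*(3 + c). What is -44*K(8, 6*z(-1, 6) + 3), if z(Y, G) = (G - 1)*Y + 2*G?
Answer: -29568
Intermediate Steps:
z(Y, G) = 2*G + Y*(-1 + G) (z(Y, G) = (-1 + G)*Y + 2*G = Y*(-1 + G) + 2*G = 2*G + Y*(-1 + G))
K(w, c) = 42 + 14*c (K(w, c) = 14*(3 + c) = 42 + 14*c)
-44*K(8, 6*z(-1, 6) + 3) = -44*(42 + 14*(6*(-1*(-1) + 2*6 + 6*(-1)) + 3)) = -44*(42 + 14*(6*(1 + 12 - 6) + 3)) = -44*(42 + 14*(6*7 + 3)) = -44*(42 + 14*(42 + 3)) = -44*(42 + 14*45) = -44*(42 + 630) = -44*672 = -29568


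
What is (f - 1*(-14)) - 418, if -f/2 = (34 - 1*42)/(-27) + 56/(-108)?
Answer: -3632/9 ≈ -403.56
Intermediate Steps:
f = 4/9 (f = -2*((34 - 1*42)/(-27) + 56/(-108)) = -2*((34 - 42)*(-1/27) + 56*(-1/108)) = -2*(-8*(-1/27) - 14/27) = -2*(8/27 - 14/27) = -2*(-2/9) = 4/9 ≈ 0.44444)
(f - 1*(-14)) - 418 = (4/9 - 1*(-14)) - 418 = (4/9 + 14) - 418 = 130/9 - 418 = -3632/9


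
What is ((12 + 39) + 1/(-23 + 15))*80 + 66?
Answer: 4136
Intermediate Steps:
((12 + 39) + 1/(-23 + 15))*80 + 66 = (51 + 1/(-8))*80 + 66 = (51 - ⅛)*80 + 66 = (407/8)*80 + 66 = 4070 + 66 = 4136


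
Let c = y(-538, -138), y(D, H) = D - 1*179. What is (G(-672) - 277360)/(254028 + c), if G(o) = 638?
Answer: -276722/253311 ≈ -1.0924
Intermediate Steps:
y(D, H) = -179 + D (y(D, H) = D - 179 = -179 + D)
c = -717 (c = -179 - 538 = -717)
(G(-672) - 277360)/(254028 + c) = (638 - 277360)/(254028 - 717) = -276722/253311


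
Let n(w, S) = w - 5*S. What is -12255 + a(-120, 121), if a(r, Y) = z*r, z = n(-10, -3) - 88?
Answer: -2295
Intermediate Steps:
z = -83 (z = (-10 - 5*(-3)) - 88 = (-10 + 15) - 88 = 5 - 88 = -83)
a(r, Y) = -83*r
-12255 + a(-120, 121) = -12255 - 83*(-120) = -12255 + 9960 = -2295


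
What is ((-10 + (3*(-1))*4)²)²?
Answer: 234256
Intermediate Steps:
((-10 + (3*(-1))*4)²)² = ((-10 - 3*4)²)² = ((-10 - 12)²)² = ((-22)²)² = 484² = 234256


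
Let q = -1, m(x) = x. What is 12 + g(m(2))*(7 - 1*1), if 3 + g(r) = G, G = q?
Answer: -12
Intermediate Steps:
G = -1
g(r) = -4 (g(r) = -3 - 1 = -4)
12 + g(m(2))*(7 - 1*1) = 12 - 4*(7 - 1*1) = 12 - 4*(7 - 1) = 12 - 4*6 = 12 - 24 = -12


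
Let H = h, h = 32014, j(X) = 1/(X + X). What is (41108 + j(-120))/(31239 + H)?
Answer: 9865919/15180720 ≈ 0.64990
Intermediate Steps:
j(X) = 1/(2*X)
H = 32014
(41108 + j(-120))/(31239 + H) = (41108 + (½)/(-120))/(31239 + 32014) = (41108 + (½)*(-1/120))/63253 = (41108 - 1/240)*(1/63253) = (9865919/240)*(1/63253) = 9865919/15180720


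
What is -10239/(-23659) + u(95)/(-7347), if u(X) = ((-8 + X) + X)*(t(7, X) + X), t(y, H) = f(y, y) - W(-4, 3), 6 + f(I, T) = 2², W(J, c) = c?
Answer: -104102829/57940891 ≈ -1.7967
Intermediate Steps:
f(I, T) = -2 (f(I, T) = -6 + 2² = -6 + 4 = -2)
t(y, H) = -5 (t(y, H) = -2 - 1*3 = -2 - 3 = -5)
u(X) = (-8 + 2*X)*(-5 + X) (u(X) = ((-8 + X) + X)*(-5 + X) = (-8 + 2*X)*(-5 + X))
-10239/(-23659) + u(95)/(-7347) = -10239/(-23659) + (40 - 18*95 + 2*95²)/(-7347) = -10239*(-1/23659) + (40 - 1710 + 2*9025)*(-1/7347) = 10239/23659 + (40 - 1710 + 18050)*(-1/7347) = 10239/23659 + 16380*(-1/7347) = 10239/23659 - 5460/2449 = -104102829/57940891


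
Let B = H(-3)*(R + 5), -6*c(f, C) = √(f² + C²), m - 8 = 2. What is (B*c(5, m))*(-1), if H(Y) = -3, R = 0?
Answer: -25*√5/2 ≈ -27.951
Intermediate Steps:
m = 10 (m = 8 + 2 = 10)
c(f, C) = -√(C² + f²)/6 (c(f, C) = -√(f² + C²)/6 = -√(C² + f²)/6)
B = -15 (B = -3*(0 + 5) = -3*5 = -15)
(B*c(5, m))*(-1) = -(-5)*√(10² + 5²)/2*(-1) = -(-5)*√(100 + 25)/2*(-1) = -(-5)*√125/2*(-1) = -(-5)*5*√5/2*(-1) = -(-25)*√5/2*(-1) = (25*√5/2)*(-1) = -25*√5/2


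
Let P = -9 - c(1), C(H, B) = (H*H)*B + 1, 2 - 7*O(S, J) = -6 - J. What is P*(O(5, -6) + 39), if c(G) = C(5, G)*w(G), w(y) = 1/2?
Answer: -6050/7 ≈ -864.29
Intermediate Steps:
O(S, J) = 8/7 + J/7 (O(S, J) = 2/7 - (-6 - J)/7 = 2/7 + (6/7 + J/7) = 8/7 + J/7)
w(y) = 1/2 (w(y) = 1*(1/2) = 1/2)
C(H, B) = 1 + B*H**2 (C(H, B) = H**2*B + 1 = B*H**2 + 1 = 1 + B*H**2)
c(G) = 1/2 + 25*G/2 (c(G) = (1 + G*5**2)*(1/2) = (1 + G*25)*(1/2) = (1 + 25*G)*(1/2) = 1/2 + 25*G/2)
P = -22 (P = -9 - (1/2 + (25/2)*1) = -9 - (1/2 + 25/2) = -9 - 1*13 = -9 - 13 = -22)
P*(O(5, -6) + 39) = -22*((8/7 + (1/7)*(-6)) + 39) = -22*((8/7 - 6/7) + 39) = -22*(2/7 + 39) = -22*275/7 = -6050/7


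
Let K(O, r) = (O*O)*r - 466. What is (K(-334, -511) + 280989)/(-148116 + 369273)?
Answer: -56724593/221157 ≈ -256.49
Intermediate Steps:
K(O, r) = -466 + r*O² (K(O, r) = O²*r - 466 = r*O² - 466 = -466 + r*O²)
(K(-334, -511) + 280989)/(-148116 + 369273) = ((-466 - 511*(-334)²) + 280989)/(-148116 + 369273) = ((-466 - 511*111556) + 280989)/221157 = ((-466 - 57005116) + 280989)*(1/221157) = (-57005582 + 280989)*(1/221157) = -56724593*1/221157 = -56724593/221157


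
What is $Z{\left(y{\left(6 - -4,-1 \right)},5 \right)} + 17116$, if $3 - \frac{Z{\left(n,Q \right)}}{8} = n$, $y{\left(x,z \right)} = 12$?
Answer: $17044$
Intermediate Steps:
$Z{\left(n,Q \right)} = 24 - 8 n$
$Z{\left(y{\left(6 - -4,-1 \right)},5 \right)} + 17116 = \left(24 - 96\right) + 17116 = -72 + 17116 = 17044$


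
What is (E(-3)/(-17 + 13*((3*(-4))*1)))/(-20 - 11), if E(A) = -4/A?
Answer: 4/16089 ≈ 0.00024862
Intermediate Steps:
(E(-3)/(-17 + 13*((3*(-4))*1)))/(-20 - 11) = ((-4/(-3))/(-17 + 13*((3*(-4))*1)))/(-20 - 11) = ((-4*(-⅓))/(-17 + 13*(-12*1)))/(-31) = (4/(3*(-17 + 13*(-12))))*(-1/31) = (4/(3*(-17 - 156)))*(-1/31) = ((4/3)/(-173))*(-1/31) = ((4/3)*(-1/173))*(-1/31) = -4/519*(-1/31) = 4/16089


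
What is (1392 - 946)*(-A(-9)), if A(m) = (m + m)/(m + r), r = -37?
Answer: -4014/23 ≈ -174.52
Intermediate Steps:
A(m) = 2*m/(-37 + m) (A(m) = (m + m)/(m - 37) = (2*m)/(-37 + m) = 2*m/(-37 + m))
(1392 - 946)*(-A(-9)) = (1392 - 946)*(-2*(-9)/(-37 - 9)) = 446*(-2*(-9)/(-46)) = 446*(-2*(-9)*(-1)/46) = 446*(-1*9/23) = 446*(-9/23) = -4014/23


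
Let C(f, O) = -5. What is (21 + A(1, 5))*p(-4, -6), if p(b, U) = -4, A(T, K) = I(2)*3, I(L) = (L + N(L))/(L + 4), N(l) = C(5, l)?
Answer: -78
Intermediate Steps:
N(l) = -5
I(L) = (-5 + L)/(4 + L) (I(L) = (L - 5)/(L + 4) = (-5 + L)/(4 + L))
A(T, K) = -3/2 (A(T, K) = ((-5 + 2)/(4 + 2))*3 = (-3/6)*3 = ((1/6)*(-3))*3 = -1/2*3 = -3/2)
(21 + A(1, 5))*p(-4, -6) = (21 - 3/2)*(-4) = (39/2)*(-4) = -78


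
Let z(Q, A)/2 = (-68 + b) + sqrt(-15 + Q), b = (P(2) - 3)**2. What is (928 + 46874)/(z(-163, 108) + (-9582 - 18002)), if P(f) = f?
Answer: -331243959/192072059 - 23901*I*sqrt(178)/192072059 ≈ -1.7246 - 0.0016602*I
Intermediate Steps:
b = 1 (b = (2 - 3)**2 = (-1)**2 = 1)
z(Q, A) = -134 + 2*sqrt(-15 + Q) (z(Q, A) = 2*((-68 + 1) + sqrt(-15 + Q)) = 2*(-67 + sqrt(-15 + Q)) = -134 + 2*sqrt(-15 + Q))
(928 + 46874)/(z(-163, 108) + (-9582 - 18002)) = (928 + 46874)/((-134 + 2*sqrt(-15 - 163)) + (-9582 - 18002)) = 47802/((-134 + 2*sqrt(-178)) - 27584) = 47802/((-134 + 2*(I*sqrt(178))) - 27584) = 47802/((-134 + 2*I*sqrt(178)) - 27584) = 47802/(-27718 + 2*I*sqrt(178))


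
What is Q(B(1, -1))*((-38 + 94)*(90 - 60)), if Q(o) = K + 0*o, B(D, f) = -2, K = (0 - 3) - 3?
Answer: -10080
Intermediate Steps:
K = -6 (K = -3 - 3 = -6)
Q(o) = -6 (Q(o) = -6 + 0*o = -6 + 0 = -6)
Q(B(1, -1))*((-38 + 94)*(90 - 60)) = -6*(-38 + 94)*(90 - 60) = -336*30 = -6*1680 = -10080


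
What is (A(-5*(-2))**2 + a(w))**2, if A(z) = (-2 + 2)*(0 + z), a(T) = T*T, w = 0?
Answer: 0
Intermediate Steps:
a(T) = T**2
A(z) = 0 (A(z) = 0*z = 0)
(A(-5*(-2))**2 + a(w))**2 = (0**2 + 0**2)**2 = (0 + 0)**2 = 0**2 = 0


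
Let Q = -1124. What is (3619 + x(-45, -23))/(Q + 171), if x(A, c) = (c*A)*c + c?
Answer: 20209/953 ≈ 21.206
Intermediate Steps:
x(A, c) = c + A*c² (x(A, c) = (A*c)*c + c = A*c² + c = c + A*c²)
(3619 + x(-45, -23))/(Q + 171) = (3619 - 23*(1 - 45*(-23)))/(-1124 + 171) = (3619 - 23*(1 + 1035))/(-953) = (3619 - 23*1036)*(-1/953) = (3619 - 23828)*(-1/953) = -20209*(-1/953) = 20209/953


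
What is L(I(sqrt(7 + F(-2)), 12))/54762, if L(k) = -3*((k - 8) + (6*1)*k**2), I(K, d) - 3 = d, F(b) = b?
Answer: -1357/18254 ≈ -0.074340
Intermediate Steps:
I(K, d) = 3 + d
L(k) = 24 - 18*k**2 - 3*k (L(k) = -3*((-8 + k) + 6*k**2) = -3*(-8 + k + 6*k**2) = 24 - 18*k**2 - 3*k)
L(I(sqrt(7 + F(-2)), 12))/54762 = (24 - 18*(3 + 12)**2 - 3*(3 + 12))/54762 = (24 - 18*15**2 - 3*15)*(1/54762) = (24 - 18*225 - 45)*(1/54762) = (24 - 4050 - 45)*(1/54762) = -4071*1/54762 = -1357/18254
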